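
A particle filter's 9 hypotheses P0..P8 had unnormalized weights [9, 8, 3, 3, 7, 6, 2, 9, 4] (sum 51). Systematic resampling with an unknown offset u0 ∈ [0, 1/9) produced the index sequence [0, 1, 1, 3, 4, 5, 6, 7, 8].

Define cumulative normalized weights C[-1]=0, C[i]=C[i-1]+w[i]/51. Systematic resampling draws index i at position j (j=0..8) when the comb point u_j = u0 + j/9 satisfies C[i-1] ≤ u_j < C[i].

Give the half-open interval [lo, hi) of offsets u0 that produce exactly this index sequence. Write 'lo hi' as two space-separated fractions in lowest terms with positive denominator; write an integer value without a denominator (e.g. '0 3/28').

C = [3/17, 1/3, 20/51, 23/51, 10/17, 12/17, 38/51, 47/51, 1]
j=0 picked index 0: u0 ∈ [0, 3/17)
j=1 picked index 1: u0 ∈ [10/153, 2/9)
j=2 picked index 1: u0 ∈ [-7/153, 1/9)
j=3 picked index 3: u0 ∈ [1/17, 2/17)
j=4 picked index 4: u0 ∈ [1/153, 22/153)
j=5 picked index 5: u0 ∈ [5/153, 23/153)
j=6 picked index 6: u0 ∈ [2/51, 4/51)
j=7 picked index 7: u0 ∈ [-5/153, 22/153)
j=8 picked index 8: u0 ∈ [5/153, 1/9)
intersection: [10/153, 4/51)

10/153 4/51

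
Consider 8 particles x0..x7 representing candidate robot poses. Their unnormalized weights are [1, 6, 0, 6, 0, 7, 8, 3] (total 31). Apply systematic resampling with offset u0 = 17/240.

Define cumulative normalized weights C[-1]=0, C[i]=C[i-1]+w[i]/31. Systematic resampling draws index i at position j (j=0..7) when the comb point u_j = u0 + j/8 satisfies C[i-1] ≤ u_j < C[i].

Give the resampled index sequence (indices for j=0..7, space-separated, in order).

C = [1/31, 7/31, 7/31, 13/31, 13/31, 20/31, 28/31, 1]
j=0: u_0=17/240 ∈ [1/31, 7/31) → index 1
j=1: u_1=47/240 ∈ [1/31, 7/31) → index 1
j=2: u_2=77/240 ∈ [7/31, 13/31) → index 3
j=3: u_3=107/240 ∈ [13/31, 20/31) → index 5
j=4: u_4=137/240 ∈ [13/31, 20/31) → index 5
j=5: u_5=167/240 ∈ [20/31, 28/31) → index 6
j=6: u_6=197/240 ∈ [20/31, 28/31) → index 6
j=7: u_7=227/240 ∈ [28/31, 1) → index 7

1 1 3 5 5 6 6 7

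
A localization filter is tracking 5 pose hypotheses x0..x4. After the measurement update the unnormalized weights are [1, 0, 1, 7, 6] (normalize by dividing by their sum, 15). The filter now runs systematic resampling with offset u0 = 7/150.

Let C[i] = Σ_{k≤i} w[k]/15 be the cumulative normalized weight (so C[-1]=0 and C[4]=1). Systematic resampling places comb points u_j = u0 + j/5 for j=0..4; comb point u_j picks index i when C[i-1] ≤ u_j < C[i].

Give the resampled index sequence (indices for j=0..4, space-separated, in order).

0 3 3 4 4

C = [1/15, 1/15, 2/15, 3/5, 1]
j=0: u_0=7/150 ∈ [0, 1/15) → index 0
j=1: u_1=37/150 ∈ [2/15, 3/5) → index 3
j=2: u_2=67/150 ∈ [2/15, 3/5) → index 3
j=3: u_3=97/150 ∈ [3/5, 1) → index 4
j=4: u_4=127/150 ∈ [3/5, 1) → index 4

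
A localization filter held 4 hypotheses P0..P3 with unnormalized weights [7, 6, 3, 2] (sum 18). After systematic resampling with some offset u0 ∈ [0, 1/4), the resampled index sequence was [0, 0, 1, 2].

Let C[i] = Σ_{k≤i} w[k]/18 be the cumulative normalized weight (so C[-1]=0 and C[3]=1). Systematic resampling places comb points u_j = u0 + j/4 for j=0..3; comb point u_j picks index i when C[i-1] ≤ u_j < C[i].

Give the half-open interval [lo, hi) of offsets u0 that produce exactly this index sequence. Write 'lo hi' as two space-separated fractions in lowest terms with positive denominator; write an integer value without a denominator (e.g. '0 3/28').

C = [7/18, 13/18, 8/9, 1]
j=0 picked index 0: u0 ∈ [0, 7/18)
j=1 picked index 0: u0 ∈ [-1/4, 5/36)
j=2 picked index 1: u0 ∈ [-1/9, 2/9)
j=3 picked index 2: u0 ∈ [-1/36, 5/36)
intersection: [0, 5/36)

0 5/36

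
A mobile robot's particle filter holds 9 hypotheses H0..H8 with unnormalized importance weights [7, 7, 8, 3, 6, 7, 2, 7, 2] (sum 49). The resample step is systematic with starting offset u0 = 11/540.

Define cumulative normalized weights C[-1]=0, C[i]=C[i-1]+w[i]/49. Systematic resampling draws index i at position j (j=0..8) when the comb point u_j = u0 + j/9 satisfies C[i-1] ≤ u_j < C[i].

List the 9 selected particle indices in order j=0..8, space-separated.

0 0 1 2 3 4 5 6 7

C = [1/7, 2/7, 22/49, 25/49, 31/49, 38/49, 40/49, 47/49, 1]
j=0: u_0=11/540 ∈ [0, 1/7) → index 0
j=1: u_1=71/540 ∈ [0, 1/7) → index 0
j=2: u_2=131/540 ∈ [1/7, 2/7) → index 1
j=3: u_3=191/540 ∈ [2/7, 22/49) → index 2
j=4: u_4=251/540 ∈ [22/49, 25/49) → index 3
j=5: u_5=311/540 ∈ [25/49, 31/49) → index 4
j=6: u_6=371/540 ∈ [31/49, 38/49) → index 5
j=7: u_7=431/540 ∈ [38/49, 40/49) → index 6
j=8: u_8=491/540 ∈ [40/49, 47/49) → index 7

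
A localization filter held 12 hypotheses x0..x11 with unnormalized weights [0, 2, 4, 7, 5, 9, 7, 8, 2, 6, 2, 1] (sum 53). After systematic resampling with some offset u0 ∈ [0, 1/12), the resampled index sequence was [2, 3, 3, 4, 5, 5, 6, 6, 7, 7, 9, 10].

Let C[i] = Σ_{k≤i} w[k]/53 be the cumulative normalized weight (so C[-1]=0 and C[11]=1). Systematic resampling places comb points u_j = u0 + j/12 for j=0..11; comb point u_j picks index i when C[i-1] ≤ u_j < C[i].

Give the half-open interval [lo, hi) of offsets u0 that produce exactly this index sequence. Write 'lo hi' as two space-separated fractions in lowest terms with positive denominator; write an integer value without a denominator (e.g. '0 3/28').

2/53 9/212

C = [0, 2/53, 6/53, 13/53, 18/53, 27/53, 34/53, 42/53, 44/53, 50/53, 52/53, 1]
j=0 picked index 2: u0 ∈ [2/53, 6/53)
j=1 picked index 3: u0 ∈ [19/636, 103/636)
j=2 picked index 3: u0 ∈ [-17/318, 25/318)
j=3 picked index 4: u0 ∈ [-1/212, 19/212)
j=4 picked index 5: u0 ∈ [1/159, 28/159)
j=5 picked index 5: u0 ∈ [-49/636, 59/636)
j=6 picked index 6: u0 ∈ [1/106, 15/106)
j=7 picked index 6: u0 ∈ [-47/636, 37/636)
j=8 picked index 7: u0 ∈ [-4/159, 20/159)
j=9 picked index 7: u0 ∈ [-23/212, 9/212)
j=10 picked index 9: u0 ∈ [-1/318, 35/318)
j=11 picked index 10: u0 ∈ [17/636, 41/636)
intersection: [2/53, 9/212)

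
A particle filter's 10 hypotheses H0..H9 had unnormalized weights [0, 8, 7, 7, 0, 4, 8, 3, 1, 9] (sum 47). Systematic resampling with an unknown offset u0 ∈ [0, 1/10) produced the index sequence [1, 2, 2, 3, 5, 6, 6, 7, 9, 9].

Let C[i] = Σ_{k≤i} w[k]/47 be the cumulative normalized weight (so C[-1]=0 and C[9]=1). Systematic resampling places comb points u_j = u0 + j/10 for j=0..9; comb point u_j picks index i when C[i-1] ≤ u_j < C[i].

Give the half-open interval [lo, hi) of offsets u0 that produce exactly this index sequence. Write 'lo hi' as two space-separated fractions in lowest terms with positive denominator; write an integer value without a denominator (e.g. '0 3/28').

C = [0, 8/47, 15/47, 22/47, 22/47, 26/47, 34/47, 37/47, 38/47, 1]
j=0 picked index 1: u0 ∈ [0, 8/47)
j=1 picked index 2: u0 ∈ [33/470, 103/470)
j=2 picked index 2: u0 ∈ [-7/235, 28/235)
j=3 picked index 3: u0 ∈ [9/470, 79/470)
j=4 picked index 5: u0 ∈ [16/235, 36/235)
j=5 picked index 6: u0 ∈ [5/94, 21/94)
j=6 picked index 6: u0 ∈ [-11/235, 29/235)
j=7 picked index 7: u0 ∈ [11/470, 41/470)
j=8 picked index 9: u0 ∈ [2/235, 1/5)
j=9 picked index 9: u0 ∈ [-43/470, 1/10)
intersection: [33/470, 41/470)

33/470 41/470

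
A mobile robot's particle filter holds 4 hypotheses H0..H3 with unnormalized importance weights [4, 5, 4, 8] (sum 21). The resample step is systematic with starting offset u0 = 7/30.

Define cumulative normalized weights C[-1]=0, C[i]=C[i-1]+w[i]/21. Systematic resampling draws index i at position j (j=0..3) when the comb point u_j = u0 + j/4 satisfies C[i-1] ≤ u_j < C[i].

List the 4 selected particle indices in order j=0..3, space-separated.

1 2 3 3

C = [4/21, 3/7, 13/21, 1]
j=0: u_0=7/30 ∈ [4/21, 3/7) → index 1
j=1: u_1=29/60 ∈ [3/7, 13/21) → index 2
j=2: u_2=11/15 ∈ [13/21, 1) → index 3
j=3: u_3=59/60 ∈ [13/21, 1) → index 3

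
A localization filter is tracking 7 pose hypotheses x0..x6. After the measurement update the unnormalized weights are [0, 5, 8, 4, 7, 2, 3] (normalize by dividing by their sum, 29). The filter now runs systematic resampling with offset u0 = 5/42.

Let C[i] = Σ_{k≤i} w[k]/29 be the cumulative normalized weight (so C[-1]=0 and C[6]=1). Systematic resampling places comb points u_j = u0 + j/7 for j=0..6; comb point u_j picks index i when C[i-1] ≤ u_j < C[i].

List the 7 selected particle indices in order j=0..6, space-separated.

C = [0, 5/29, 13/29, 17/29, 24/29, 26/29, 1]
j=0: u_0=5/42 ∈ [0, 5/29) → index 1
j=1: u_1=11/42 ∈ [5/29, 13/29) → index 2
j=2: u_2=17/42 ∈ [5/29, 13/29) → index 2
j=3: u_3=23/42 ∈ [13/29, 17/29) → index 3
j=4: u_4=29/42 ∈ [17/29, 24/29) → index 4
j=5: u_5=5/6 ∈ [24/29, 26/29) → index 5
j=6: u_6=41/42 ∈ [26/29, 1) → index 6

1 2 2 3 4 5 6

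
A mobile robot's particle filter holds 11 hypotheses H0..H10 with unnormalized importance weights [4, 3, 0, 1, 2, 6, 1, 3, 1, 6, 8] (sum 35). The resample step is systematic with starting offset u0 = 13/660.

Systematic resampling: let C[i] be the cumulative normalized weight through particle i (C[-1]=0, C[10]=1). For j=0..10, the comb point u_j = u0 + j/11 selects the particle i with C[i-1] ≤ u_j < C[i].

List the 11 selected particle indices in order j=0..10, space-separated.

0 0 3 5 5 6 7 9 9 10 10

C = [4/35, 1/5, 1/5, 8/35, 2/7, 16/35, 17/35, 4/7, 3/5, 27/35, 1]
j=0: u_0=13/660 ∈ [0, 4/35) → index 0
j=1: u_1=73/660 ∈ [0, 4/35) → index 0
j=2: u_2=133/660 ∈ [1/5, 8/35) → index 3
j=3: u_3=193/660 ∈ [2/7, 16/35) → index 5
j=4: u_4=23/60 ∈ [2/7, 16/35) → index 5
j=5: u_5=313/660 ∈ [16/35, 17/35) → index 6
j=6: u_6=373/660 ∈ [17/35, 4/7) → index 7
j=7: u_7=433/660 ∈ [3/5, 27/35) → index 9
j=8: u_8=493/660 ∈ [3/5, 27/35) → index 9
j=9: u_9=553/660 ∈ [27/35, 1) → index 10
j=10: u_10=613/660 ∈ [27/35, 1) → index 10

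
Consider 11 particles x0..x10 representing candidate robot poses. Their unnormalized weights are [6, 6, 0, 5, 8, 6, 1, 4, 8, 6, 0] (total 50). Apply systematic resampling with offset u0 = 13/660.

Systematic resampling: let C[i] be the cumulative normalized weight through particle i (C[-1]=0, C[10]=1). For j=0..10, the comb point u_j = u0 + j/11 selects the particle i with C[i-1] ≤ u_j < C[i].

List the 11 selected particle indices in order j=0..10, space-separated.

0 0 1 3 4 4 5 7 8 8 9

C = [3/25, 6/25, 6/25, 17/50, 1/2, 31/50, 16/25, 18/25, 22/25, 1, 1]
j=0: u_0=13/660 ∈ [0, 3/25) → index 0
j=1: u_1=73/660 ∈ [0, 3/25) → index 0
j=2: u_2=133/660 ∈ [3/25, 6/25) → index 1
j=3: u_3=193/660 ∈ [6/25, 17/50) → index 3
j=4: u_4=23/60 ∈ [17/50, 1/2) → index 4
j=5: u_5=313/660 ∈ [17/50, 1/2) → index 4
j=6: u_6=373/660 ∈ [1/2, 31/50) → index 5
j=7: u_7=433/660 ∈ [16/25, 18/25) → index 7
j=8: u_8=493/660 ∈ [18/25, 22/25) → index 8
j=9: u_9=553/660 ∈ [18/25, 22/25) → index 8
j=10: u_10=613/660 ∈ [22/25, 1) → index 9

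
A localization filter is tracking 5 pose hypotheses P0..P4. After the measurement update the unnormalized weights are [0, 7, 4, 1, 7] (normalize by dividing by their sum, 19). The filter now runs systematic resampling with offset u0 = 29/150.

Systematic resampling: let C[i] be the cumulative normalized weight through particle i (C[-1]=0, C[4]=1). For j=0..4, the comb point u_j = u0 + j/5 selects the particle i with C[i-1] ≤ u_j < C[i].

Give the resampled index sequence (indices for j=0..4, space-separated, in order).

1 2 3 4 4

C = [0, 7/19, 11/19, 12/19, 1]
j=0: u_0=29/150 ∈ [0, 7/19) → index 1
j=1: u_1=59/150 ∈ [7/19, 11/19) → index 2
j=2: u_2=89/150 ∈ [11/19, 12/19) → index 3
j=3: u_3=119/150 ∈ [12/19, 1) → index 4
j=4: u_4=149/150 ∈ [12/19, 1) → index 4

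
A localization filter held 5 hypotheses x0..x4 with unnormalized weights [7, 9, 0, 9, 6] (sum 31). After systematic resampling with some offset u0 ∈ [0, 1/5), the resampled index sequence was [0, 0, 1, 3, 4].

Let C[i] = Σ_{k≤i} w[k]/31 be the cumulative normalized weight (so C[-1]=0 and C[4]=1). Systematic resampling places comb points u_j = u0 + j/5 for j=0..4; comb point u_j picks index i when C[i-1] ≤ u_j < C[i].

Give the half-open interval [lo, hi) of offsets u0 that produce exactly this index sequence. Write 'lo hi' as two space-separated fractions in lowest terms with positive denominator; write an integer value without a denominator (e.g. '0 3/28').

C = [7/31, 16/31, 16/31, 25/31, 1]
j=0 picked index 0: u0 ∈ [0, 7/31)
j=1 picked index 0: u0 ∈ [-1/5, 4/155)
j=2 picked index 1: u0 ∈ [-27/155, 18/155)
j=3 picked index 3: u0 ∈ [-13/155, 32/155)
j=4 picked index 4: u0 ∈ [1/155, 1/5)
intersection: [1/155, 4/155)

1/155 4/155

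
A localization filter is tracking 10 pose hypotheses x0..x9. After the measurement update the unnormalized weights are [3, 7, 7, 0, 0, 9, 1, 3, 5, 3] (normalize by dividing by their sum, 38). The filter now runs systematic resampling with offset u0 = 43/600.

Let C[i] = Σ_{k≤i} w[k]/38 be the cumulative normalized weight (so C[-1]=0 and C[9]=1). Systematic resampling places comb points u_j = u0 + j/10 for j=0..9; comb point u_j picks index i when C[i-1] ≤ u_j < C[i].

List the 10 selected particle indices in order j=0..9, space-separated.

C = [3/38, 5/19, 17/38, 17/38, 17/38, 13/19, 27/38, 15/19, 35/38, 1]
j=0: u_0=43/600 ∈ [0, 3/38) → index 0
j=1: u_1=103/600 ∈ [3/38, 5/19) → index 1
j=2: u_2=163/600 ∈ [5/19, 17/38) → index 2
j=3: u_3=223/600 ∈ [5/19, 17/38) → index 2
j=4: u_4=283/600 ∈ [17/38, 13/19) → index 5
j=5: u_5=343/600 ∈ [17/38, 13/19) → index 5
j=6: u_6=403/600 ∈ [17/38, 13/19) → index 5
j=7: u_7=463/600 ∈ [27/38, 15/19) → index 7
j=8: u_8=523/600 ∈ [15/19, 35/38) → index 8
j=9: u_9=583/600 ∈ [35/38, 1) → index 9

0 1 2 2 5 5 5 7 8 9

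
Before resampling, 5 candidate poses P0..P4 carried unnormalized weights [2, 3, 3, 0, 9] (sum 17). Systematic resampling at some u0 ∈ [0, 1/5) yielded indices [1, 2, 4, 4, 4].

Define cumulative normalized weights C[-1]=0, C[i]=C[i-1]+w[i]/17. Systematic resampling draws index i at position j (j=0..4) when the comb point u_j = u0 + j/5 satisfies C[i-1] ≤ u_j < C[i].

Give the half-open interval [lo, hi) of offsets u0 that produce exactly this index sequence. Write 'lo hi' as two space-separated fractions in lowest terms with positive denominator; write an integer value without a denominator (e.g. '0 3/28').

C = [2/17, 5/17, 8/17, 8/17, 1]
j=0 picked index 1: u0 ∈ [2/17, 5/17)
j=1 picked index 2: u0 ∈ [8/85, 23/85)
j=2 picked index 4: u0 ∈ [6/85, 3/5)
j=3 picked index 4: u0 ∈ [-11/85, 2/5)
j=4 picked index 4: u0 ∈ [-28/85, 1/5)
intersection: [2/17, 1/5)

2/17 1/5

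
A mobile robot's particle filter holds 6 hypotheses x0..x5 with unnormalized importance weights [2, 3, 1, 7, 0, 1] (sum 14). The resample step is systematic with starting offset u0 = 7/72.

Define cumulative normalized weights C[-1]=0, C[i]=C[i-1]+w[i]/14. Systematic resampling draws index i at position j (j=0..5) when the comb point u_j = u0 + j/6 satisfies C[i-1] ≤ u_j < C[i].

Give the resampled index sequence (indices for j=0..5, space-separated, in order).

0 1 3 3 3 5

C = [1/7, 5/14, 3/7, 13/14, 13/14, 1]
j=0: u_0=7/72 ∈ [0, 1/7) → index 0
j=1: u_1=19/72 ∈ [1/7, 5/14) → index 1
j=2: u_2=31/72 ∈ [3/7, 13/14) → index 3
j=3: u_3=43/72 ∈ [3/7, 13/14) → index 3
j=4: u_4=55/72 ∈ [3/7, 13/14) → index 3
j=5: u_5=67/72 ∈ [13/14, 1) → index 5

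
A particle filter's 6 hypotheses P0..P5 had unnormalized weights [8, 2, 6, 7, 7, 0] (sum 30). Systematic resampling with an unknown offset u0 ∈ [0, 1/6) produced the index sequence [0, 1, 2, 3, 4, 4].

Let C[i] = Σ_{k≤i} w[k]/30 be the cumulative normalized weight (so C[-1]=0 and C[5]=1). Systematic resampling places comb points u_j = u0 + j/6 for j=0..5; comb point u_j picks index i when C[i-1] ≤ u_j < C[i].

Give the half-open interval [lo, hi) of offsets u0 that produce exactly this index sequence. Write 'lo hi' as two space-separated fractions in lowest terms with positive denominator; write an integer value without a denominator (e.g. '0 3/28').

1/10 1/6

C = [4/15, 1/3, 8/15, 23/30, 1, 1]
j=0 picked index 0: u0 ∈ [0, 4/15)
j=1 picked index 1: u0 ∈ [1/10, 1/6)
j=2 picked index 2: u0 ∈ [0, 1/5)
j=3 picked index 3: u0 ∈ [1/30, 4/15)
j=4 picked index 4: u0 ∈ [1/10, 1/3)
j=5 picked index 4: u0 ∈ [-1/15, 1/6)
intersection: [1/10, 1/6)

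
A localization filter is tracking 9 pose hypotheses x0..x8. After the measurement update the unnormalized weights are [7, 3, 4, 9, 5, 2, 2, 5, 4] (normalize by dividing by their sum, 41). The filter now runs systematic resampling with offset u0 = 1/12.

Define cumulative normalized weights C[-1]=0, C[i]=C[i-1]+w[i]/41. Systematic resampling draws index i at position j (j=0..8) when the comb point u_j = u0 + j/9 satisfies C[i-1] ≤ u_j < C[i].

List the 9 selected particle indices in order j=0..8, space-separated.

C = [7/41, 10/41, 14/41, 23/41, 28/41, 30/41, 32/41, 37/41, 1]
j=0: u_0=1/12 ∈ [0, 7/41) → index 0
j=1: u_1=7/36 ∈ [7/41, 10/41) → index 1
j=2: u_2=11/36 ∈ [10/41, 14/41) → index 2
j=3: u_3=5/12 ∈ [14/41, 23/41) → index 3
j=4: u_4=19/36 ∈ [14/41, 23/41) → index 3
j=5: u_5=23/36 ∈ [23/41, 28/41) → index 4
j=6: u_6=3/4 ∈ [30/41, 32/41) → index 6
j=7: u_7=31/36 ∈ [32/41, 37/41) → index 7
j=8: u_8=35/36 ∈ [37/41, 1) → index 8

0 1 2 3 3 4 6 7 8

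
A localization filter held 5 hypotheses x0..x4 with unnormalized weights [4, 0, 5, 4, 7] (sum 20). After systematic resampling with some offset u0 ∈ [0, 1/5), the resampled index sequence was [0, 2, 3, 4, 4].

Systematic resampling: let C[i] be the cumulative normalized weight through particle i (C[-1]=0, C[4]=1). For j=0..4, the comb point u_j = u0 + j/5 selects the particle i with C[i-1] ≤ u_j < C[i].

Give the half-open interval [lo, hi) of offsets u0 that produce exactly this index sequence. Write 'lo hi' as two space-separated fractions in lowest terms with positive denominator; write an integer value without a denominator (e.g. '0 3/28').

1/20 1/5

C = [1/5, 1/5, 9/20, 13/20, 1]
j=0 picked index 0: u0 ∈ [0, 1/5)
j=1 picked index 2: u0 ∈ [0, 1/4)
j=2 picked index 3: u0 ∈ [1/20, 1/4)
j=3 picked index 4: u0 ∈ [1/20, 2/5)
j=4 picked index 4: u0 ∈ [-3/20, 1/5)
intersection: [1/20, 1/5)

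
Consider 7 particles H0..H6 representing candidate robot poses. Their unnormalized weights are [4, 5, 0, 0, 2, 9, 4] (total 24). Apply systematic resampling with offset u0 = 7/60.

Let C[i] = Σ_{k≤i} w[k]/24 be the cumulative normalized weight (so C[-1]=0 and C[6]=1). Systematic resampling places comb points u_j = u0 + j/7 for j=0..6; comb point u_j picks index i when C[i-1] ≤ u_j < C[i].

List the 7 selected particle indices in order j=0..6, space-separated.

C = [1/6, 3/8, 3/8, 3/8, 11/24, 5/6, 1]
j=0: u_0=7/60 ∈ [0, 1/6) → index 0
j=1: u_1=109/420 ∈ [1/6, 3/8) → index 1
j=2: u_2=169/420 ∈ [3/8, 11/24) → index 4
j=3: u_3=229/420 ∈ [11/24, 5/6) → index 5
j=4: u_4=289/420 ∈ [11/24, 5/6) → index 5
j=5: u_5=349/420 ∈ [11/24, 5/6) → index 5
j=6: u_6=409/420 ∈ [5/6, 1) → index 6

0 1 4 5 5 5 6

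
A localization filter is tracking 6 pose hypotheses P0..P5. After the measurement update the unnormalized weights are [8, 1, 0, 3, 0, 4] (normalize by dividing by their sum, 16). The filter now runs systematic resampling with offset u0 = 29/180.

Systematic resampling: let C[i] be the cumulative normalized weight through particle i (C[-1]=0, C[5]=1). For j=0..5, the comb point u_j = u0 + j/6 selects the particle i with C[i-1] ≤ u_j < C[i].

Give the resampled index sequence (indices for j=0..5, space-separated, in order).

0 0 0 3 5 5

C = [1/2, 9/16, 9/16, 3/4, 3/4, 1]
j=0: u_0=29/180 ∈ [0, 1/2) → index 0
j=1: u_1=59/180 ∈ [0, 1/2) → index 0
j=2: u_2=89/180 ∈ [0, 1/2) → index 0
j=3: u_3=119/180 ∈ [9/16, 3/4) → index 3
j=4: u_4=149/180 ∈ [3/4, 1) → index 5
j=5: u_5=179/180 ∈ [3/4, 1) → index 5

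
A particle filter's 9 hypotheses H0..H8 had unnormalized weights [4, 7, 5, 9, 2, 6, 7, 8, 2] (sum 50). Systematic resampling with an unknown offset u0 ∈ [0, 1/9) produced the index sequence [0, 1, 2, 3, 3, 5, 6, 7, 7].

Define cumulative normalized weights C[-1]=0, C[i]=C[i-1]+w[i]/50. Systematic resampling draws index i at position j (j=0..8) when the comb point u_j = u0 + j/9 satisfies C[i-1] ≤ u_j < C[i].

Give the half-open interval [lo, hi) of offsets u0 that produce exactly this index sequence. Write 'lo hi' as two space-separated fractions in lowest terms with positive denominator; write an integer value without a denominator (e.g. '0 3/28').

1/45 1/18

C = [2/25, 11/50, 8/25, 1/2, 27/50, 33/50, 4/5, 24/25, 1]
j=0 picked index 0: u0 ∈ [0, 2/25)
j=1 picked index 1: u0 ∈ [-7/225, 49/450)
j=2 picked index 2: u0 ∈ [-1/450, 22/225)
j=3 picked index 3: u0 ∈ [-1/75, 1/6)
j=4 picked index 3: u0 ∈ [-28/225, 1/18)
j=5 picked index 5: u0 ∈ [-7/450, 47/450)
j=6 picked index 6: u0 ∈ [-1/150, 2/15)
j=7 picked index 7: u0 ∈ [1/45, 41/225)
j=8 picked index 7: u0 ∈ [-4/45, 16/225)
intersection: [1/45, 1/18)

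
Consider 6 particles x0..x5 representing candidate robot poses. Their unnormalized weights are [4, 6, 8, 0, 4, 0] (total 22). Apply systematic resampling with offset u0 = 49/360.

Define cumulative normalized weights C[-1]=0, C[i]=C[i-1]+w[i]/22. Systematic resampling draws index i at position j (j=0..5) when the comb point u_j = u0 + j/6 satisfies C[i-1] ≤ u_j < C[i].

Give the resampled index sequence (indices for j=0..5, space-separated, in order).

C = [2/11, 5/11, 9/11, 9/11, 1, 1]
j=0: u_0=49/360 ∈ [0, 2/11) → index 0
j=1: u_1=109/360 ∈ [2/11, 5/11) → index 1
j=2: u_2=169/360 ∈ [5/11, 9/11) → index 2
j=3: u_3=229/360 ∈ [5/11, 9/11) → index 2
j=4: u_4=289/360 ∈ [5/11, 9/11) → index 2
j=5: u_5=349/360 ∈ [9/11, 1) → index 4

0 1 2 2 2 4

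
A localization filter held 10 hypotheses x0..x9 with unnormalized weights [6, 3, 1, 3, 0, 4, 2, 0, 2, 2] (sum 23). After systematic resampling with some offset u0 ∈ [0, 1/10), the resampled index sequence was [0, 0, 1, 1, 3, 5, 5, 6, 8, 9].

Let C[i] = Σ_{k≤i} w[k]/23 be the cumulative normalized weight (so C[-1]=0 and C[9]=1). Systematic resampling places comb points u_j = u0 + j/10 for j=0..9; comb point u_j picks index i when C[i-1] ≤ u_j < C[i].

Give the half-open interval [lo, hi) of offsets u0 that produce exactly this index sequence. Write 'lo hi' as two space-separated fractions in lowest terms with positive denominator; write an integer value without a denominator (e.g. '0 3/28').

3/46 21/230

C = [6/23, 9/23, 10/23, 13/23, 13/23, 17/23, 19/23, 19/23, 21/23, 1]
j=0 picked index 0: u0 ∈ [0, 6/23)
j=1 picked index 0: u0 ∈ [-1/10, 37/230)
j=2 picked index 1: u0 ∈ [7/115, 22/115)
j=3 picked index 1: u0 ∈ [-9/230, 21/230)
j=4 picked index 3: u0 ∈ [4/115, 19/115)
j=5 picked index 5: u0 ∈ [3/46, 11/46)
j=6 picked index 5: u0 ∈ [-4/115, 16/115)
j=7 picked index 6: u0 ∈ [9/230, 29/230)
j=8 picked index 8: u0 ∈ [3/115, 13/115)
j=9 picked index 9: u0 ∈ [3/230, 1/10)
intersection: [3/46, 21/230)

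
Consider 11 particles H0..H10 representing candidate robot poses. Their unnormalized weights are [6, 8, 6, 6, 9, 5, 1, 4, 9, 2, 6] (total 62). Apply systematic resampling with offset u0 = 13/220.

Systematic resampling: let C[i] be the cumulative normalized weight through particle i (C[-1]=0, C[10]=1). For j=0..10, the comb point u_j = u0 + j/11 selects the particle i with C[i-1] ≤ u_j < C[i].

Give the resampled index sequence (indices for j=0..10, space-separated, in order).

C = [3/31, 7/31, 10/31, 13/31, 35/62, 20/31, 41/62, 45/62, 27/31, 28/31, 1]
j=0: u_0=13/220 ∈ [0, 3/31) → index 0
j=1: u_1=3/20 ∈ [3/31, 7/31) → index 1
j=2: u_2=53/220 ∈ [7/31, 10/31) → index 2
j=3: u_3=73/220 ∈ [10/31, 13/31) → index 3
j=4: u_4=93/220 ∈ [13/31, 35/62) → index 4
j=5: u_5=113/220 ∈ [13/31, 35/62) → index 4
j=6: u_6=133/220 ∈ [35/62, 20/31) → index 5
j=7: u_7=153/220 ∈ [41/62, 45/62) → index 7
j=8: u_8=173/220 ∈ [45/62, 27/31) → index 8
j=9: u_9=193/220 ∈ [27/31, 28/31) → index 9
j=10: u_10=213/220 ∈ [28/31, 1) → index 10

0 1 2 3 4 4 5 7 8 9 10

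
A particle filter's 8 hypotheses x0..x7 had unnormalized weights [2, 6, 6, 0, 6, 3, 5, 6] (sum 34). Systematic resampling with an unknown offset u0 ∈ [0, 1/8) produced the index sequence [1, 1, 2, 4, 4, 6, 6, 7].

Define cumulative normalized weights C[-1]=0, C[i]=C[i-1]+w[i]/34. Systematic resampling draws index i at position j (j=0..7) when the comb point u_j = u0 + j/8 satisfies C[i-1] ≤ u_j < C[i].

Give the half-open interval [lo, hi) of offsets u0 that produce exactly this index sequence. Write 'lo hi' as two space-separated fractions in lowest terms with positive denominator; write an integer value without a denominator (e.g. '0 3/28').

C = [1/17, 4/17, 7/17, 7/17, 10/17, 23/34, 14/17, 1]
j=0 picked index 1: u0 ∈ [1/17, 4/17)
j=1 picked index 1: u0 ∈ [-9/136, 15/136)
j=2 picked index 2: u0 ∈ [-1/68, 11/68)
j=3 picked index 4: u0 ∈ [5/136, 29/136)
j=4 picked index 4: u0 ∈ [-3/34, 3/34)
j=5 picked index 6: u0 ∈ [7/136, 27/136)
j=6 picked index 6: u0 ∈ [-5/68, 5/68)
j=7 picked index 7: u0 ∈ [-7/136, 1/8)
intersection: [1/17, 5/68)

1/17 5/68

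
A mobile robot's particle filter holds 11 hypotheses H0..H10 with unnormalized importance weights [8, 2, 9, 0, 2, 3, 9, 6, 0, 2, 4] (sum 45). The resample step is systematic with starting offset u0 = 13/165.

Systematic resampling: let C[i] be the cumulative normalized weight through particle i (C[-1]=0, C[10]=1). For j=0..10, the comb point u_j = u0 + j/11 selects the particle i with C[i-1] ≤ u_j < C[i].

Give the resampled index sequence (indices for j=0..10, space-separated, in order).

C = [8/45, 2/9, 19/45, 19/45, 7/15, 8/15, 11/15, 13/15, 13/15, 41/45, 1]
j=0: u_0=13/165 ∈ [0, 8/45) → index 0
j=1: u_1=28/165 ∈ [0, 8/45) → index 0
j=2: u_2=43/165 ∈ [2/9, 19/45) → index 2
j=3: u_3=58/165 ∈ [2/9, 19/45) → index 2
j=4: u_4=73/165 ∈ [19/45, 7/15) → index 4
j=5: u_5=8/15 ∈ [8/15, 11/15) → index 6
j=6: u_6=103/165 ∈ [8/15, 11/15) → index 6
j=7: u_7=118/165 ∈ [8/15, 11/15) → index 6
j=8: u_8=133/165 ∈ [11/15, 13/15) → index 7
j=9: u_9=148/165 ∈ [13/15, 41/45) → index 9
j=10: u_10=163/165 ∈ [41/45, 1) → index 10

0 0 2 2 4 6 6 6 7 9 10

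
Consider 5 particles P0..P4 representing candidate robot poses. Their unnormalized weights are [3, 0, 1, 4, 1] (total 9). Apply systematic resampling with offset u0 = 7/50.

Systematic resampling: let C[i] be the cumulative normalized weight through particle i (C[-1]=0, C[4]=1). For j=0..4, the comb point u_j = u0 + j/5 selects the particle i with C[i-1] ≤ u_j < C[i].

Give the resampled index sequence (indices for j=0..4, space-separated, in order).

0 2 3 3 4

C = [1/3, 1/3, 4/9, 8/9, 1]
j=0: u_0=7/50 ∈ [0, 1/3) → index 0
j=1: u_1=17/50 ∈ [1/3, 4/9) → index 2
j=2: u_2=27/50 ∈ [4/9, 8/9) → index 3
j=3: u_3=37/50 ∈ [4/9, 8/9) → index 3
j=4: u_4=47/50 ∈ [8/9, 1) → index 4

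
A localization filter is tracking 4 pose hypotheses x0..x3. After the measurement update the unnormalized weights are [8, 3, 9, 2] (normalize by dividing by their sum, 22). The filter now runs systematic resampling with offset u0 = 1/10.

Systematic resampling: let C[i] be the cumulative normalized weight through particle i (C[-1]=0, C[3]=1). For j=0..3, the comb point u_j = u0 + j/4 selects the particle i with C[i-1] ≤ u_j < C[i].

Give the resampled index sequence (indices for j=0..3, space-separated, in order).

0 0 2 2

C = [4/11, 1/2, 10/11, 1]
j=0: u_0=1/10 ∈ [0, 4/11) → index 0
j=1: u_1=7/20 ∈ [0, 4/11) → index 0
j=2: u_2=3/5 ∈ [1/2, 10/11) → index 2
j=3: u_3=17/20 ∈ [1/2, 10/11) → index 2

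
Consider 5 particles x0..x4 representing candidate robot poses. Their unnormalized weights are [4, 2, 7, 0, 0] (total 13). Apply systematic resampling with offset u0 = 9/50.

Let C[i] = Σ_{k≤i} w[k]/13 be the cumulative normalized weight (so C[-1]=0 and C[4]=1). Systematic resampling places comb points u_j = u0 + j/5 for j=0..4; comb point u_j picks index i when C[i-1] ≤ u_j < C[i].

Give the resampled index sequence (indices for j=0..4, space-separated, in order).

0 1 2 2 2

C = [4/13, 6/13, 1, 1, 1]
j=0: u_0=9/50 ∈ [0, 4/13) → index 0
j=1: u_1=19/50 ∈ [4/13, 6/13) → index 1
j=2: u_2=29/50 ∈ [6/13, 1) → index 2
j=3: u_3=39/50 ∈ [6/13, 1) → index 2
j=4: u_4=49/50 ∈ [6/13, 1) → index 2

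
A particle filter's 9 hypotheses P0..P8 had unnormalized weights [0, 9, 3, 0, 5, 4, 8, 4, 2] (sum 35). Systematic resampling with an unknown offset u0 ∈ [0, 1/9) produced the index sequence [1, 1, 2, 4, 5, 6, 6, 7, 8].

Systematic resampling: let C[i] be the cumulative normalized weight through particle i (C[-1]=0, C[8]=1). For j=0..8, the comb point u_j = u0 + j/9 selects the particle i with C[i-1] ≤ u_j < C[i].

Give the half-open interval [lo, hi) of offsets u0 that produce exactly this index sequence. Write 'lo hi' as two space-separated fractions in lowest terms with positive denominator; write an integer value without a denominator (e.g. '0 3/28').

17/315 1/9

C = [0, 9/35, 12/35, 12/35, 17/35, 3/5, 29/35, 33/35, 1]
j=0 picked index 1: u0 ∈ [0, 9/35)
j=1 picked index 1: u0 ∈ [-1/9, 46/315)
j=2 picked index 2: u0 ∈ [11/315, 38/315)
j=3 picked index 4: u0 ∈ [1/105, 16/105)
j=4 picked index 5: u0 ∈ [13/315, 7/45)
j=5 picked index 6: u0 ∈ [2/45, 86/315)
j=6 picked index 6: u0 ∈ [-1/15, 17/105)
j=7 picked index 7: u0 ∈ [16/315, 52/315)
j=8 picked index 8: u0 ∈ [17/315, 1/9)
intersection: [17/315, 1/9)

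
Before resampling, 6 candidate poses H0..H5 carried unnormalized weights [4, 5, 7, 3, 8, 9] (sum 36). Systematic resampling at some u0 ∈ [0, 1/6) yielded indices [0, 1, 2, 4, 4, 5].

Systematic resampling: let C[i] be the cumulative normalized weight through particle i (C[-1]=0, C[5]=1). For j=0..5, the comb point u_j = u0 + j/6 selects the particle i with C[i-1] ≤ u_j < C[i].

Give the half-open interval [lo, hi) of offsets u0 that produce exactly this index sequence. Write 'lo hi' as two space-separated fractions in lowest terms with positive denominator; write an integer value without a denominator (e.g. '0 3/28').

C = [1/9, 1/4, 4/9, 19/36, 3/4, 1]
j=0 picked index 0: u0 ∈ [0, 1/9)
j=1 picked index 1: u0 ∈ [-1/18, 1/12)
j=2 picked index 2: u0 ∈ [-1/12, 1/9)
j=3 picked index 4: u0 ∈ [1/36, 1/4)
j=4 picked index 4: u0 ∈ [-5/36, 1/12)
j=5 picked index 5: u0 ∈ [-1/12, 1/6)
intersection: [1/36, 1/12)

1/36 1/12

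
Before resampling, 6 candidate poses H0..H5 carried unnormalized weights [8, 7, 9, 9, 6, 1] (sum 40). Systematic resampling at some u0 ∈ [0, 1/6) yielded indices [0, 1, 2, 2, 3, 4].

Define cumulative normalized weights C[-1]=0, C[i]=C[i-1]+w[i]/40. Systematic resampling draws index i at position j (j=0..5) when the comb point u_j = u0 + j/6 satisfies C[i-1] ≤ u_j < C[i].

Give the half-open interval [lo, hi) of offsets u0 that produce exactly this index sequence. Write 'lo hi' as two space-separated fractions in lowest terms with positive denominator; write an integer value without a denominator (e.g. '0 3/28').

C = [1/5, 3/8, 3/5, 33/40, 39/40, 1]
j=0 picked index 0: u0 ∈ [0, 1/5)
j=1 picked index 1: u0 ∈ [1/30, 5/24)
j=2 picked index 2: u0 ∈ [1/24, 4/15)
j=3 picked index 2: u0 ∈ [-1/8, 1/10)
j=4 picked index 3: u0 ∈ [-1/15, 19/120)
j=5 picked index 4: u0 ∈ [-1/120, 17/120)
intersection: [1/24, 1/10)

1/24 1/10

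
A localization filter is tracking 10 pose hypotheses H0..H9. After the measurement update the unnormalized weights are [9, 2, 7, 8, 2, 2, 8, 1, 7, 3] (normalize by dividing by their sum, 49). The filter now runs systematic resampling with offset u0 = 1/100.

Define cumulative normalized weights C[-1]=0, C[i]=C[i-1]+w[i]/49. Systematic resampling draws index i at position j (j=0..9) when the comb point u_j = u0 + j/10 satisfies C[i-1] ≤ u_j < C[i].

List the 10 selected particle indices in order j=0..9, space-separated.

0 0 1 2 3 3 5 6 8 8

C = [9/49, 11/49, 18/49, 26/49, 4/7, 30/49, 38/49, 39/49, 46/49, 1]
j=0: u_0=1/100 ∈ [0, 9/49) → index 0
j=1: u_1=11/100 ∈ [0, 9/49) → index 0
j=2: u_2=21/100 ∈ [9/49, 11/49) → index 1
j=3: u_3=31/100 ∈ [11/49, 18/49) → index 2
j=4: u_4=41/100 ∈ [18/49, 26/49) → index 3
j=5: u_5=51/100 ∈ [18/49, 26/49) → index 3
j=6: u_6=61/100 ∈ [4/7, 30/49) → index 5
j=7: u_7=71/100 ∈ [30/49, 38/49) → index 6
j=8: u_8=81/100 ∈ [39/49, 46/49) → index 8
j=9: u_9=91/100 ∈ [39/49, 46/49) → index 8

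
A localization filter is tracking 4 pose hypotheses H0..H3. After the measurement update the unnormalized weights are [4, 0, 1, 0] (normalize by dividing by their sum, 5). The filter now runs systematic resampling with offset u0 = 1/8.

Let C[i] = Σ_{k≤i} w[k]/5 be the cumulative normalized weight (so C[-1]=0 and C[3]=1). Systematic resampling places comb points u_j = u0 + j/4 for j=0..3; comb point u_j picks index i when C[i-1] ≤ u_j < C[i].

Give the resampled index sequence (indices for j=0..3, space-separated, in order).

C = [4/5, 4/5, 1, 1]
j=0: u_0=1/8 ∈ [0, 4/5) → index 0
j=1: u_1=3/8 ∈ [0, 4/5) → index 0
j=2: u_2=5/8 ∈ [0, 4/5) → index 0
j=3: u_3=7/8 ∈ [4/5, 1) → index 2

0 0 0 2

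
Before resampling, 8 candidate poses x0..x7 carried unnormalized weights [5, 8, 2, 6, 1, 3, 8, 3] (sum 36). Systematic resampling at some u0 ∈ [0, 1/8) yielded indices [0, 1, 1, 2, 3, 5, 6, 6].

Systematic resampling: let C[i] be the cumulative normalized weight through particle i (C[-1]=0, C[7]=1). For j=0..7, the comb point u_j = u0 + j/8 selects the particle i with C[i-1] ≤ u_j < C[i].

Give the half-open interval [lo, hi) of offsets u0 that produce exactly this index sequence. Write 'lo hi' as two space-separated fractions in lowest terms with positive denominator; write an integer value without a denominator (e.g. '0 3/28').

1/72 1/24

C = [5/36, 13/36, 5/12, 7/12, 11/18, 25/36, 11/12, 1]
j=0 picked index 0: u0 ∈ [0, 5/36)
j=1 picked index 1: u0 ∈ [1/72, 17/72)
j=2 picked index 1: u0 ∈ [-1/9, 1/9)
j=3 picked index 2: u0 ∈ [-1/72, 1/24)
j=4 picked index 3: u0 ∈ [-1/12, 1/12)
j=5 picked index 5: u0 ∈ [-1/72, 5/72)
j=6 picked index 6: u0 ∈ [-1/18, 1/6)
j=7 picked index 6: u0 ∈ [-13/72, 1/24)
intersection: [1/72, 1/24)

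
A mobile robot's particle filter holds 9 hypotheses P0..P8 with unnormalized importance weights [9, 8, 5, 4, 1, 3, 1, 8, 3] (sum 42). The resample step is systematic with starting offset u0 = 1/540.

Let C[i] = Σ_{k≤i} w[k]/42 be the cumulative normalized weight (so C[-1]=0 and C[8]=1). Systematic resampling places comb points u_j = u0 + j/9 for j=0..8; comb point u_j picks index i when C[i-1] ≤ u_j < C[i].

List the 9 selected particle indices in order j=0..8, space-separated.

0 0 1 1 2 3 5 7 7

C = [3/14, 17/42, 11/21, 13/21, 9/14, 5/7, 31/42, 13/14, 1]
j=0: u_0=1/540 ∈ [0, 3/14) → index 0
j=1: u_1=61/540 ∈ [0, 3/14) → index 0
j=2: u_2=121/540 ∈ [3/14, 17/42) → index 1
j=3: u_3=181/540 ∈ [3/14, 17/42) → index 1
j=4: u_4=241/540 ∈ [17/42, 11/21) → index 2
j=5: u_5=301/540 ∈ [11/21, 13/21) → index 3
j=6: u_6=361/540 ∈ [9/14, 5/7) → index 5
j=7: u_7=421/540 ∈ [31/42, 13/14) → index 7
j=8: u_8=481/540 ∈ [31/42, 13/14) → index 7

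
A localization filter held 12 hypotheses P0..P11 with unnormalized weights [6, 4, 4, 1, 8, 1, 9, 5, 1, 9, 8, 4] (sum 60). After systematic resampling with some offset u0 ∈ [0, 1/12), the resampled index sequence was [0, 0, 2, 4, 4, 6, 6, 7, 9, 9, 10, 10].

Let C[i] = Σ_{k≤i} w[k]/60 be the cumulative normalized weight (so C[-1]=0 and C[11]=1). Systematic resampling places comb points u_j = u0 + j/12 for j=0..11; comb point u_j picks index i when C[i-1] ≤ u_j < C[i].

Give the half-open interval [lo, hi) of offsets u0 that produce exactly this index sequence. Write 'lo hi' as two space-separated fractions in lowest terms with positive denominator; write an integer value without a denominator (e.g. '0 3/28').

C = [1/10, 1/6, 7/30, 1/4, 23/60, 2/5, 11/20, 19/30, 13/20, 4/5, 14/15, 1]
j=0 picked index 0: u0 ∈ [0, 1/10)
j=1 picked index 0: u0 ∈ [-1/12, 1/60)
j=2 picked index 2: u0 ∈ [0, 1/15)
j=3 picked index 4: u0 ∈ [0, 2/15)
j=4 picked index 4: u0 ∈ [-1/12, 1/20)
j=5 picked index 6: u0 ∈ [-1/60, 2/15)
j=6 picked index 6: u0 ∈ [-1/10, 1/20)
j=7 picked index 7: u0 ∈ [-1/30, 1/20)
j=8 picked index 9: u0 ∈ [-1/60, 2/15)
j=9 picked index 9: u0 ∈ [-1/10, 1/20)
j=10 picked index 10: u0 ∈ [-1/30, 1/10)
j=11 picked index 10: u0 ∈ [-7/60, 1/60)
intersection: [0, 1/60)

0 1/60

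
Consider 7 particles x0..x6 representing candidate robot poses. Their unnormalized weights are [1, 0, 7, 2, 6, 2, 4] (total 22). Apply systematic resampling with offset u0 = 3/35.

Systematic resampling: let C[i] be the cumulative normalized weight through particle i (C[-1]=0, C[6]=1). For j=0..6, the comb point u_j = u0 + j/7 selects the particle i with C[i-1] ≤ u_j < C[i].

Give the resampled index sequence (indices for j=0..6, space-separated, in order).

2 2 3 4 4 5 6

C = [1/22, 1/22, 4/11, 5/11, 8/11, 9/11, 1]
j=0: u_0=3/35 ∈ [1/22, 4/11) → index 2
j=1: u_1=8/35 ∈ [1/22, 4/11) → index 2
j=2: u_2=13/35 ∈ [4/11, 5/11) → index 3
j=3: u_3=18/35 ∈ [5/11, 8/11) → index 4
j=4: u_4=23/35 ∈ [5/11, 8/11) → index 4
j=5: u_5=4/5 ∈ [8/11, 9/11) → index 5
j=6: u_6=33/35 ∈ [9/11, 1) → index 6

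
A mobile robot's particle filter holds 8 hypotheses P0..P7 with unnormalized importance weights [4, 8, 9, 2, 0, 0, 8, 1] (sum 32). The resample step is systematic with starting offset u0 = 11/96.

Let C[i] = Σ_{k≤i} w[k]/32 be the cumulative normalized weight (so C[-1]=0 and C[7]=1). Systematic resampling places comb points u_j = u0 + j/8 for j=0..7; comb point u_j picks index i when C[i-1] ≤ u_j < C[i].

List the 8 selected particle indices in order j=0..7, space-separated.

C = [1/8, 3/8, 21/32, 23/32, 23/32, 23/32, 31/32, 1]
j=0: u_0=11/96 ∈ [0, 1/8) → index 0
j=1: u_1=23/96 ∈ [1/8, 3/8) → index 1
j=2: u_2=35/96 ∈ [1/8, 3/8) → index 1
j=3: u_3=47/96 ∈ [3/8, 21/32) → index 2
j=4: u_4=59/96 ∈ [3/8, 21/32) → index 2
j=5: u_5=71/96 ∈ [23/32, 31/32) → index 6
j=6: u_6=83/96 ∈ [23/32, 31/32) → index 6
j=7: u_7=95/96 ∈ [31/32, 1) → index 7

0 1 1 2 2 6 6 7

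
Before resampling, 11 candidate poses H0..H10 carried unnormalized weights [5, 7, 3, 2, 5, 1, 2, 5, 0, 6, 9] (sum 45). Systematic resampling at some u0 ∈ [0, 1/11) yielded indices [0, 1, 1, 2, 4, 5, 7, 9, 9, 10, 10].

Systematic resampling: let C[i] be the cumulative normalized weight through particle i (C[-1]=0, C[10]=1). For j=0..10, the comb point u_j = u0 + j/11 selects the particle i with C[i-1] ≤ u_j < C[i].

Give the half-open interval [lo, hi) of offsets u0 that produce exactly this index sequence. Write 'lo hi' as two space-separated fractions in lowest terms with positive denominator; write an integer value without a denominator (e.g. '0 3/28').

17/495 28/495

C = [1/9, 4/15, 1/3, 17/45, 22/45, 23/45, 5/9, 2/3, 2/3, 4/5, 1]
j=0 picked index 0: u0 ∈ [0, 1/9)
j=1 picked index 1: u0 ∈ [2/99, 29/165)
j=2 picked index 1: u0 ∈ [-7/99, 14/165)
j=3 picked index 2: u0 ∈ [-1/165, 2/33)
j=4 picked index 4: u0 ∈ [7/495, 62/495)
j=5 picked index 5: u0 ∈ [17/495, 28/495)
j=6 picked index 7: u0 ∈ [1/99, 4/33)
j=7 picked index 9: u0 ∈ [1/33, 9/55)
j=8 picked index 9: u0 ∈ [-2/33, 4/55)
j=9 picked index 10: u0 ∈ [-1/55, 2/11)
j=10 picked index 10: u0 ∈ [-6/55, 1/11)
intersection: [17/495, 28/495)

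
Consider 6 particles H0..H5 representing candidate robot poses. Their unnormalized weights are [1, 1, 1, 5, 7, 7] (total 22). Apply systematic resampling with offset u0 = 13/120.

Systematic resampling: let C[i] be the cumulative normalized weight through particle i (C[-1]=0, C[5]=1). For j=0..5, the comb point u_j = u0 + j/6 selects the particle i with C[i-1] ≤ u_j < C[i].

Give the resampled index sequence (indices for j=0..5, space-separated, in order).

C = [1/22, 1/11, 3/22, 4/11, 15/22, 1]
j=0: u_0=13/120 ∈ [1/11, 3/22) → index 2
j=1: u_1=11/40 ∈ [3/22, 4/11) → index 3
j=2: u_2=53/120 ∈ [4/11, 15/22) → index 4
j=3: u_3=73/120 ∈ [4/11, 15/22) → index 4
j=4: u_4=31/40 ∈ [15/22, 1) → index 5
j=5: u_5=113/120 ∈ [15/22, 1) → index 5

2 3 4 4 5 5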